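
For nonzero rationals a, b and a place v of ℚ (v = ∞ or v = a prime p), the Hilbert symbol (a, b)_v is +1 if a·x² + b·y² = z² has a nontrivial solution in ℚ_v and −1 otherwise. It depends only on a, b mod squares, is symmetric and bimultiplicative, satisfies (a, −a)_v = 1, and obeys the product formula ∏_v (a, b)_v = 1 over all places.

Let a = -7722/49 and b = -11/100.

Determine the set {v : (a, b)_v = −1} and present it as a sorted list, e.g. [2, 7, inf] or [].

Mod squares: a ≡ -858, b ≡ -11. Check v ∈ {∞, 2, 3, 5, 7, 11, 13}.
v=∞: -858 < 0 and -11 < 0  ⇒  (a,b)_∞ = -1.
v=3: a=3^3·(≡2), b=3^0·(≡1) mod 3; (2|3)=-1, (1|3)=+1; (−1)^{3·0·1}·(-1)^0·(+1)^3 = +1.
v=13: a=13^1·(≡3), b=13^0·(≡6) mod 13; (3|13)=+1, (6|13)=-1; (−1)^{1·0·6}·(+1)^0·(-1)^1 = -1.
v=2: v_2(a)=1, v_2(b)=-2; units ≡ 3, 5 (mod 8); ε·ε+αω+βω = 1·0+1·1+-2·1 ≡ 1  ⇒  (a,b)_2 = -1.
v=5: a=5^0·(≡2), b=5^-2·(≡1) mod 5; (2|5)=-1, (1|5)=+1; (−1)^{0·-2·2}·(-1)^-2·(+1)^0 = +1.
v=11: a=11^1·(≡7), b=11^1·(≡10) mod 11; (7|11)=-1, (10|11)=-1; (−1)^{1·1·5}·(-1)^1·(-1)^1 = -1.
v=7: a=7^-2·(≡6), b=7^0·(≡5) mod 7; (6|7)=-1, (5|7)=-1; (−1)^{-2·0·3}·(-1)^0·(-1)^-2 = +1.
Ram(-858, -11) = {2, 11, 13, ∞}; no ℚ_2-point on the conic.

[2, 11, 13, inf]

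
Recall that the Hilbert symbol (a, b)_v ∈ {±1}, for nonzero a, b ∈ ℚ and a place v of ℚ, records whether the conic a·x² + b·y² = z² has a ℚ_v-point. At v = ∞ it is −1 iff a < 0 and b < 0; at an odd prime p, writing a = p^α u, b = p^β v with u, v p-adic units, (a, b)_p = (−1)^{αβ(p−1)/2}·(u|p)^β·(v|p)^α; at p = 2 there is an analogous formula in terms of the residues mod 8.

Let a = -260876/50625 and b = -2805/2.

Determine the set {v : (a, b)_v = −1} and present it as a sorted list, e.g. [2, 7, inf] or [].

(a, b) ≡ (-11, -5610) mod (ℚ^×)²; places V = {2, 3, 5, 7, 11, 17, ∞}.
(a,b)_3: α=-4, u≡1; β=1, v≡2 (mod 3); (1|3)=+1, (2|3)=-1; sign (−1)^0·+1^1·-1^-4 = +1.
(a,b)_5: α=-4, u≡4; β=1, v≡2 (mod 5); (4|5)=+1, (2|5)=-1; sign (−1)^0·+1^1·-1^-4 = +1.
(a,b)_17: α=0, u≡11; β=1, v≡11 (mod 17); (11|17)=-1, (11|17)=-1; sign (−1)^0·-1^1·-1^0 = -1.
(a,b)_2: α=2, β=-1; u≡5, v≡3 (mod 8); ε(u)ε(v)=0·1, αω(v)=2·1, βω(u)=-1·1; sum ≡ 1  ⇒  -1.
(a,b)_7: α=2, u≡3; β=0, v≡1 (mod 7); (3|7)=-1, (1|7)=+1; sign (−1)^0·-1^0·+1^2 = +1.
(a,b)_∞: sgn(-11)=−, sgn(-5610)=−, so -1.
(a,b)_11: α=3, u≡8; β=1, v≡10 (mod 11); (8|11)=-1, (10|11)=-1; sign (−1)^1·-1^1·-1^3 = -1.
(-11, -5610 / ℚ) ramifies at {2, 11, 17, ∞}: a division algebra.

[2, 11, 17, inf]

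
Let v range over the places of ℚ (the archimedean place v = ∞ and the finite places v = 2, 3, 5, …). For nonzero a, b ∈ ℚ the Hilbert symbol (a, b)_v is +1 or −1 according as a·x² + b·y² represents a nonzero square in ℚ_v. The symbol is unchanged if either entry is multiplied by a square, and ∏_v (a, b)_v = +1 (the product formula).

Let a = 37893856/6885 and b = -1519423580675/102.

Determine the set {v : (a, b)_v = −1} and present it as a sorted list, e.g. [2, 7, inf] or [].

Mod squares: a ≡ 24310, b ≡ -20706. Check v ∈ {∞, 2, 3, 5, 7, 11, 13, 17, 29}.
v=∞: 24310 > 0 and -20706 < 0  ⇒  (a,b)_∞ = +1.
v=17: a=17^-1·(≡15), b=17^-1·(≡12) mod 17; (15|17)=+1, (12|17)=-1; (−1)^{-1·-1·8}·(+1)^-1·(-1)^-1 = -1.
v=11: a=11^1·(≡7), b=11^6·(≡2) mod 11; (7|11)=-1, (2|11)=-1; (−1)^{1·6·5}·(-1)^6·(-1)^1 = -1.
v=7: a=7^2·(≡3), b=7^1·(≡6) mod 7; (3|7)=-1, (6|7)=-1; (−1)^{2·1·3}·(-1)^1·(-1)^2 = -1.
v=29: a=29^0·(≡21), b=29^1·(≡3) mod 29; (21|29)=-1, (3|29)=-1; (−1)^{0·1·14}·(-1)^1·(-1)^0 = -1.
v=3: a=3^-4·(≡1), b=3^-1·(≡1) mod 3; (1|3)=+1, (1|3)=+1; (−1)^{-4·-1·1}·(+1)^-1·(+1)^-4 = +1.
v=13: a=13^3·(≡11), b=13^2·(≡4) mod 13; (11|13)=-1, (4|13)=+1; (−1)^{3·2·6}·(-1)^2·(+1)^3 = +1.
v=5: a=5^-1·(≡3), b=5^2·(≡4) mod 5; (3|5)=-1, (4|5)=+1; (−1)^{-1·2·2}·(-1)^2·(+1)^-1 = +1.
v=2: v_2(a)=5, v_2(b)=-1; units ≡ 3, 7 (mod 8); ε·ε+αω+βω = 1·1+5·0+-1·1 ≡ 0  ⇒  (a,b)_2 = +1.
|Ram(24310, -20706)| = 4, even; anisotropic at {7, 11, 17, 29}.

[7, 11, 17, 29]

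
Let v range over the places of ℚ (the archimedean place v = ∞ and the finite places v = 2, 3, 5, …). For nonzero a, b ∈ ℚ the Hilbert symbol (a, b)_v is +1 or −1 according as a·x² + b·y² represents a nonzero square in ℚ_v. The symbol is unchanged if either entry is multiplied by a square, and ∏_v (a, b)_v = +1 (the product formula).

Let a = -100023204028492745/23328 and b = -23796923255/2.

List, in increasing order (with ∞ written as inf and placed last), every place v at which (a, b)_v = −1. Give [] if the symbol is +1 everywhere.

(a, b) ≡ (-13090, -190) mod (ℚ^×)²; places V = {2, 3, 5, 7, 11, 13, 17, 19, ∞}.
(a,b)_11: α=1, u≡4; β=0, v≡8 (mod 11); (4|11)=+1, (8|11)=-1; sign (−1)^0·+1^0·-1^1 = -1.
(a,b)_∞: sgn(-13090)=−, sgn(-190)=−, so -1.
(a,b)_13: α=2, u≡4; β=0, v≡6 (mod 13); (4|13)=+1, (6|13)=-1; sign (−1)^0·+1^0·-1^2 = +1.
(a,b)_2: α=-5, β=-1; u≡7, v≡1 (mod 8); ε(u)ε(v)=1·0, αω(v)=-5·0, βω(u)=-1·0; sum ≡ 0  ⇒  +1.
(a,b)_5: α=1, u≡2; β=1, v≡2 (mod 5); (2|5)=-1, (2|5)=-1; sign (−1)^0·-1^1·-1^1 = +1.
(a,b)_17: α=3, u≡6; β=2, v≡5 (mod 17); (6|17)=-1, (5|17)=-1; sign (−1)^0·-1^2·-1^3 = -1.
(a,b)_19: α=4, u≡7; β=3, v≡6 (mod 19); (7|19)=+1, (6|19)=+1; sign (−1)^0·+1^3·+1^4 = +1.
(a,b)_7: α=5, u≡3; β=4, v≡5 (mod 7); (3|7)=-1, (5|7)=-1; sign (−1)^0·-1^4·-1^5 = -1.
(a,b)_3: α=-6, u≡2; β=0, v≡2 (mod 3); (2|3)=-1, (2|3)=-1; sign (−1)^0·-1^0·-1^-6 = +1.
(-13090, -190 / ℚ) ramifies at {7, 11, 17, ∞}: a division algebra.

[7, 11, 17, inf]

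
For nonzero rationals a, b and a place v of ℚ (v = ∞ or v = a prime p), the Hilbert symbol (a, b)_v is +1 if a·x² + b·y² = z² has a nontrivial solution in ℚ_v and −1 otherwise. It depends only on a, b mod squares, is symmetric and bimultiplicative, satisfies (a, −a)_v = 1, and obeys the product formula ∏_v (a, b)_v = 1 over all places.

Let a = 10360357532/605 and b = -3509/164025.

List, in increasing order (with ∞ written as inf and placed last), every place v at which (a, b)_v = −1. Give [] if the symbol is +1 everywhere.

[2, 7, 17, 29]

(a, b) ≡ (914515, -29) mod (ℚ^×)²; places V = {2, 3, 5, 7, 11, 17, 29, 53, ∞}.
(a,b)_∞: sgn(914515)=+, sgn(-29)=−, so +1.
(a,b)_2: α=2, β=0; u≡3, v≡3 (mod 8); ε(u)ε(v)=1·1, αω(v)=2·1, βω(u)=0·1; sum ≡ 1  ⇒  -1.
(a,b)_3: α=0, u≡1; β=-8, v≡1 (mod 3); (1|3)=+1, (1|3)=+1; sign (−1)^0·+1^-8·+1^0 = +1.
(a,b)_5: α=-1, u≡2; β=-2, v≡1 (mod 5); (2|5)=-1, (1|5)=+1; sign (−1)^0·-1^-2·+1^-1 = +1.
(a,b)_53: α=1, u≡35; β=0, v≡17 (mod 53); (35|53)=-1, (17|53)=+1; sign (−1)^0·-1^0·+1^1 = +1.
(a,b)_29: α=1, u≡19; β=1, v≡24 (mod 29); (19|29)=-1, (24|29)=+1; sign (−1)^0·-1^1·+1^1 = -1.
(a,b)_11: α=-2, u≡6; β=2, v≡1 (mod 11); (6|11)=-1, (1|11)=+1; sign (−1)^0·-1^2·+1^-2 = +1.
(a,b)_7: α=3, u≡4; β=0, v≡5 (mod 7); (4|7)=+1, (5|7)=-1; sign (−1)^0·+1^0·-1^3 = -1.
(a,b)_17: α=3, u≡5; β=0, v≡3 (mod 17); (5|17)=-1, (3|17)=-1; sign (−1)^0·-1^0·-1^3 = -1.
|Ram(914515, -29)| = 4, even; anisotropic at {2, 7, 17, 29}.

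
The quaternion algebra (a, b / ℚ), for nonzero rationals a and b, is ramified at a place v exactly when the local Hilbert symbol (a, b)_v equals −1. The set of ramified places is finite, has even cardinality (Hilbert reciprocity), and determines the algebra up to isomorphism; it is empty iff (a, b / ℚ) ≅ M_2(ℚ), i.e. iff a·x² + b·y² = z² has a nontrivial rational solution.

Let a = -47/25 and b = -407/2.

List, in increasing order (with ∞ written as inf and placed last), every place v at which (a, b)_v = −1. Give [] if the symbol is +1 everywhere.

Mod squares: a ≡ -47, b ≡ -814. Check v ∈ {∞, 2, 5, 11, 37, 47}.
v=47: a=47^1·(≡15), b=47^0·(≡8) mod 47; (15|47)=-1, (8|47)=+1; (−1)^{1·0·23}·(-1)^0·(+1)^1 = +1.
v=37: a=37^0·(≡7), b=37^1·(≡13) mod 37; (7|37)=+1, (13|37)=-1; (−1)^{0·1·18}·(+1)^1·(-1)^0 = +1.
v=2: v_2(a)=0, v_2(b)=-1; units ≡ 1, 1 (mod 8); ε·ε+αω+βω = 0·0+0·0+-1·0 ≡ 0  ⇒  (a,b)_2 = +1.
v=11: a=11^0·(≡10), b=11^1·(≡9) mod 11; (10|11)=-1, (9|11)=+1; (−1)^{0·1·5}·(-1)^1·(+1)^0 = -1.
v=∞: -47 < 0 and -814 < 0  ⇒  (a,b)_∞ = -1.
v=5: a=5^-2·(≡3), b=5^0·(≡4) mod 5; (3|5)=-1, (4|5)=+1; (−1)^{-2·0·2}·(-1)^0·(+1)^-2 = +1.
(-47, -814 / ℚ) ramifies at {11, ∞}: a division algebra.

[11, inf]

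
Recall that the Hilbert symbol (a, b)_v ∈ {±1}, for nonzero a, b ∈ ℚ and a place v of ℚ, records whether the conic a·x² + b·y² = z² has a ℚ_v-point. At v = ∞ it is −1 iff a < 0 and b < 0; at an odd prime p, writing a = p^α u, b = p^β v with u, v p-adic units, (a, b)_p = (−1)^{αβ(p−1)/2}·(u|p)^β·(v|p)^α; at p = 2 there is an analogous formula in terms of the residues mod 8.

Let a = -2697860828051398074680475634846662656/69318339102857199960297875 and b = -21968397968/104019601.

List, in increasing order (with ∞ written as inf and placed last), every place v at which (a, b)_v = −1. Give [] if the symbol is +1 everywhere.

[5, 17, 19, inf]

(a, b) ≡ (-7315, -17) mod (ℚ^×)²; places V = {2, 5, 7, 11, 13, 17, 19, 31, 43, 47, ∞}.
(a,b)_31: α=-6, u≡25; β=-2, v≡14 (mod 31); (25|31)=+1, (14|31)=+1; sign (−1)^0·+1^-2·+1^-6 = +1.
(a,b)_17: α=4, u≡5; β=1, v≡2 (mod 17); (5|17)=-1, (2|17)=+1; sign (−1)^0·-1^1·+1^4 = -1.
(a,b)_5: α=-3, u≡3; β=0, v≡2 (mod 5); (3|5)=-1, (2|5)=-1; sign (−1)^0·-1^0·-1^-3 = -1.
(a,b)_∞: sgn(-7315)=−, sgn(-17)=−, so -1.
(a,b)_13: α=-2, u≡12; β=0, v≡12 (mod 13); (12|13)=+1, (12|13)=+1; sign (−1)^0·+1^0·+1^-2 = +1.
(a,b)_47: α=-6, u≡2; β=-2, v≡35 (mod 47); (2|47)=+1, (35|47)=-1; sign (−1)^0·+1^-2·-1^-6 = +1.
(a,b)_19: α=7, u≡10; β=2, v≡8 (mod 19); (10|19)=-1, (8|19)=-1; sign (−1)^0·-1^2·-1^7 = -1.
(a,b)_43: α=6, u≡15; β=2, v≡19 (mod 43); (15|43)=+1, (19|43)=-1; sign (−1)^0·+1^2·-1^6 = +1.
(a,b)_2: α=32, β=4; u≡5, v≡7 (mod 8); ε(u)ε(v)=0·1, αω(v)=32·0, βω(u)=4·1; sum ≡ 0  ⇒  +1.
(a,b)_11: α=3, u≡10; β=2, v≡4 (mod 11); (10|11)=-1, (4|11)=+1; sign (−1)^0·-1^2·+1^3 = +1.
(a,b)_7: α=-3, u≡3; β=-2, v≡1 (mod 7); (3|7)=-1, (1|7)=+1; sign (−1)^0·-1^-2·+1^-3 = +1.
(-7315, -17 / ℚ) ramifies at {5, 17, 19, ∞}: a division algebra.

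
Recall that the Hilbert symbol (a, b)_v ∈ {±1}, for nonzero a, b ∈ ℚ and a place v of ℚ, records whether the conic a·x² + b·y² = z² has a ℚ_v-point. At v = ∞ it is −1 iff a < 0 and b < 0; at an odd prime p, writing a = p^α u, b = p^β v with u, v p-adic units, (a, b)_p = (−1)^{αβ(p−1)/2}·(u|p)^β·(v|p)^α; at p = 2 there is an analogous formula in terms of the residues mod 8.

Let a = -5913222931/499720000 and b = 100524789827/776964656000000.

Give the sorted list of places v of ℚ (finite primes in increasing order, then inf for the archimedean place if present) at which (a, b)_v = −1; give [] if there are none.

[7, 17, 23, 29]

(a, b) ≡ (-44863, 60697) mod (ℚ^×)²; places V = {2, 5, 7, 11, 13, 17, 23, 29, 31, ∞}.
(a,b)_23: α=0, u≡15; β=-1, v≡7 (mod 23); (15|23)=-1, (7|23)=-1; sign (−1)^0·-1^-1·-1^0 = -1.
(a,b)_7: α=3, u≡3; β=3, v≡6 (mod 7); (3|7)=-1, (6|7)=-1; sign (−1)^1·-1^3·-1^3 = -1.
(a,b)_5: α=-4, u≡2; β=-6, v≡3 (mod 5); (2|5)=-1, (3|5)=-1; sign (−1)^0·-1^-6·-1^-4 = +1.
(a,b)_29: α=1, u≡17; β=1, v≡24 (mod 29); (17|29)=-1, (24|29)=+1; sign (−1)^0·-1^1·+1^1 = -1.
(a,b)_2: α=-6, β=-10; u≡1, v≡1 (mod 8); ε(u)ε(v)=0·0, αω(v)=-6·0, βω(u)=-10·0; sum ≡ 0  ⇒  +1.
(a,b)_31: α=-2, u≡1; β=-2, v≡22 (mod 31); (1|31)=+1, (22|31)=-1; sign (−1)^0·+1^-2·-1^-2 = +1.
(a,b)_∞: sgn(-44863)=−, sgn(60697)=+, so +1.
(a,b)_17: α=3, u≡15; β=4, v≡5 (mod 17); (15|17)=+1, (5|17)=-1; sign (−1)^0·+1^4·-1^3 = -1.
(a,b)_11: α=2, u≡10; β=2, v≡10 (mod 11); (10|11)=-1, (10|11)=-1; sign (−1)^0·-1^2·-1^2 = +1.
(a,b)_13: α=-1, u≡8; β=-3, v≡8 (mod 13); (8|13)=-1, (8|13)=-1; sign (−1)^0·-1^-3·-1^-1 = +1.
|Ram(-44863, 60697)| = 4, even; anisotropic at {7, 17, 23, 29}.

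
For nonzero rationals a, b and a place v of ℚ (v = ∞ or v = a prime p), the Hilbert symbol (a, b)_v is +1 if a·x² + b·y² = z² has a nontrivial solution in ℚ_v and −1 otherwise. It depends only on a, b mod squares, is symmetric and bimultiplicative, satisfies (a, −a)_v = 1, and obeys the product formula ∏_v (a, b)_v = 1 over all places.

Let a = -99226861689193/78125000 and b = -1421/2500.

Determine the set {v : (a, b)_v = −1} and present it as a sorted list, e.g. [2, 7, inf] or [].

[23, 29, 41, inf]

(a, b) ≡ (-58466, -29) mod (ℚ^×)²; places V = {2, 5, 7, 23, 29, 31, 41, ∞}.
(a,b)_∞: sgn(-58466)=−, sgn(-29)=−, so -1.
(a,b)_5: α=-10, u≡4; β=-4, v≡1 (mod 5); (4|5)=+1, (1|5)=+1; sign (−1)^0·+1^-4·+1^-10 = +1.
(a,b)_29: α=2, u≡17; β=1, v≡16 (mod 29); (17|29)=-1, (16|29)=+1; sign (−1)^0·-1^1·+1^2 = -1.
(a,b)_7: α=4, u≡3; β=2, v≡6 (mod 7); (3|7)=-1, (6|7)=-1; sign (−1)^0·-1^2·-1^4 = +1.
(a,b)_23: α=1, u≡15; β=0, v≡19 (mod 23); (15|23)=-1, (19|23)=-1; sign (−1)^0·-1^0·-1^1 = -1.
(a,b)_41: α=3, u≡23; β=0, v≡27 (mod 41); (23|41)=+1, (27|41)=-1; sign (−1)^0·+1^0·-1^3 = -1.
(a,b)_31: α=1, u≡9; β=0, v≡8 (mod 31); (9|31)=+1, (8|31)=+1; sign (−1)^0·+1^0·+1^1 = +1.
(a,b)_2: α=-3, β=-2; u≡7, v≡3 (mod 8); ε(u)ε(v)=1·1, αω(v)=-3·1, βω(u)=-2·0; sum ≡ 0  ⇒  +1.
Ram(-58466, -29) = {23, 29, 41, ∞}; no ℚ_23-point on the conic.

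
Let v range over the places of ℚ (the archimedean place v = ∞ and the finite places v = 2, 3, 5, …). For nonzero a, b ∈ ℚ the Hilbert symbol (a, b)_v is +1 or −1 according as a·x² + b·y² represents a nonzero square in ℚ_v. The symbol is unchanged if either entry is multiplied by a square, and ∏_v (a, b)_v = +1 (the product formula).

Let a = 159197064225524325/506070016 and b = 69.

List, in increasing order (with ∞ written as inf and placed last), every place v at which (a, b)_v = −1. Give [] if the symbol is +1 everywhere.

(a, b) ≡ (253, 69) mod (ℚ^×)²; places V = {2, 3, 5, 7, 11, 13, 17, 19, 23, 37, 47, ∞}.
(a,b)_2: α=-10, β=0; u≡5, v≡5 (mod 8); ε(u)ε(v)=0·0, αω(v)=-10·1, βω(u)=0·1; sum ≡ 0  ⇒  +1.
(a,b)_17: α=2, u≡4; β=0, v≡1 (mod 17); (4|17)=+1, (1|17)=+1; sign (−1)^0·+1^0·+1^2 = +1.
(a,b)_11: α=1, u≡5; β=0, v≡3 (mod 11); (5|11)=+1, (3|11)=+1; sign (−1)^0·+1^0·+1^1 = +1.
(a,b)_3: α=2, u≡1; β=1, v≡2 (mod 3); (1|3)=+1, (2|3)=-1; sign (−1)^0·+1^1·-1^2 = +1.
(a,b)_37: α=-2, u≡20; β=0, v≡32 (mod 37); (20|37)=-1, (32|37)=-1; sign (−1)^0·-1^0·-1^-2 = +1.
(a,b)_23: α=3, u≡11; β=1, v≡3 (mod 23); (11|23)=-1, (3|23)=+1; sign (−1)^1·-1^1·+1^3 = +1.
(a,b)_19: α=-2, u≡5; β=0, v≡12 (mod 19); (5|19)=+1, (12|19)=-1; sign (−1)^0·+1^0·-1^-2 = +1.
(a,b)_13: α=2, u≡2; β=0, v≡4 (mod 13); (2|13)=-1, (4|13)=+1; sign (−1)^0·-1^0·+1^2 = +1.
(a,b)_5: α=2, u≡3; β=0, v≡4 (mod 5); (3|5)=-1, (4|5)=+1; sign (−1)^0·-1^0·+1^2 = +1.
(a,b)_7: α=2, u≡1; β=0, v≡6 (mod 7); (1|7)=+1, (6|7)=-1; sign (−1)^0·+1^0·-1^2 = +1.
(a,b)_∞: sgn(253)=+, sgn(69)=+, so +1.
(a,b)_47: α=2, u≡18; β=0, v≡22 (mod 47); (18|47)=+1, (22|47)=-1; sign (−1)^0·+1^0·-1^2 = +1.
Ram(a, b) = ∅: the form 253·x² + 69·y² − z² is isotropic over every ℚ_v, so by Hasse–Minkowski it is isotropic over ℚ.

[]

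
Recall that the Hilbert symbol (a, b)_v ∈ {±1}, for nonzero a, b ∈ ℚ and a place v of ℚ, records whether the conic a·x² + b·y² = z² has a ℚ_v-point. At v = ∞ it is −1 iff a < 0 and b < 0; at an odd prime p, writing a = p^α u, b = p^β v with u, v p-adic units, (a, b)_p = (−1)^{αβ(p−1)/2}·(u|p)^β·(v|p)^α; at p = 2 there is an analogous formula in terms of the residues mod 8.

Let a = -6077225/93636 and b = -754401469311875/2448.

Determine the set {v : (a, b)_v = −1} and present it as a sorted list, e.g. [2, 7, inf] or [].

(a, b) ≡ (-41, -100883083) mod (ℚ^×)²; places V = {2, 3, 5, 7, 11, 17, 23, 29, 31, 41, ∞}.
(a,b)_3: α=-4, u≡1; β=-2, v≡2 (mod 3); (1|3)=+1, (2|3)=-1; sign (−1)^0·+1^-2·-1^-4 = +1.
(a,b)_31: α=0, u≡30; β=1, v≡14 (mod 31); (30|31)=-1, (14|31)=+1; sign (−1)^0·-1^1·+1^0 = -1.
(a,b)_7: α=2, u≡2; β=1, v≡2 (mod 7); (2|7)=+1, (2|7)=+1; sign (−1)^0·+1^1·+1^2 = +1.
(a,b)_23: α=0, u≡14; β=1, v≡14 (mod 23); (14|23)=-1, (14|23)=-1; sign (−1)^0·-1^1·-1^0 = -1.
(a,b)_2: α=-2, β=-4; u≡7, v≡5 (mod 8); ε(u)ε(v)=1·0, αω(v)=-2·1, βω(u)=-4·0; sum ≡ 0  ⇒  +1.
(a,b)_11: α=2, u≡3; β=2, v≡2 (mod 11); (3|11)=+1, (2|11)=-1; sign (−1)^0·+1^2·-1^2 = +1.
(a,b)_41: α=1, u≡32; β=3, v≡26 (mod 41); (32|41)=+1, (26|41)=-1; sign (−1)^0·+1^3·-1^1 = -1.
(a,b)_17: α=-2, u≡3; β=-1, v≡3 (mod 17); (3|17)=-1, (3|17)=-1; sign (−1)^0·-1^-1·-1^-2 = -1.
(a,b)_∞: sgn(-41)=−, sgn(-100883083)=−, so -1.
(a,b)_5: α=2, u≡1; β=4, v≡2 (mod 5); (1|5)=+1, (2|5)=-1; sign (−1)^0·+1^4·-1^2 = +1.
(a,b)_29: α=0, u≡26; β=1, v≡8 (mod 29); (26|29)=-1, (8|29)=-1; sign (−1)^0·-1^1·-1^0 = -1.
Ram(-41, -100883083) = {17, 23, 29, 31, 41, ∞}; no ℚ_17-point on the conic.

[17, 23, 29, 31, 41, inf]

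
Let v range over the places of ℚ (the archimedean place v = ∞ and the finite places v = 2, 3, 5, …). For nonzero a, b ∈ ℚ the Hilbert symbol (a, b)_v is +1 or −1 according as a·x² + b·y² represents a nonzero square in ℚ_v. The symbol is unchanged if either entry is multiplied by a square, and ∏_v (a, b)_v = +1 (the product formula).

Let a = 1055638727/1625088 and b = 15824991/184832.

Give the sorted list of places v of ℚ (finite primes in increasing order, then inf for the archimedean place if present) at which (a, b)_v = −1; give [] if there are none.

(a, b) ≡ (429, 78) mod (ℚ^×)²; places V = {2, 3, 7, 11, 13, 19, 23, ∞}.
(a,b)_23: α=-2, u≡7; β=0, v≡12 (mod 23); (7|23)=-1, (12|23)=+1; sign (−1)^0·-1^0·+1^-2 = +1.
(a,b)_19: α=2, u≡7; β=-2, v≡14 (mod 19); (7|19)=+1, (14|19)=-1; sign (−1)^0·+1^-2·-1^2 = +1.
(a,b)_11: α=3, u≡2; β=0, v≡5 (mod 11); (2|11)=-1, (5|11)=+1; sign (−1)^0·-1^0·+1^3 = +1.
(a,b)_3: α=-1, u≡2; β=1, v≡2 (mod 3); (2|3)=-1, (2|3)=-1; sign (−1)^1·-1^1·-1^-1 = -1.
(a,b)_13: α=3, u≡5; β=3, v≡6 (mod 13); (5|13)=-1, (6|13)=-1; sign (−1)^0·-1^3·-1^3 = +1.
(a,b)_2: α=-10, β=-9; u≡5, v≡7 (mod 8); ε(u)ε(v)=0·1, αω(v)=-10·0, βω(u)=-9·1; sum ≡ 1  ⇒  -1.
(a,b)_7: α=0, u≡1; β=4, v≡1 (mod 7); (1|7)=+1, (1|7)=+1; sign (−1)^0·+1^4·+1^0 = +1.
(a,b)_∞: sgn(429)=+, sgn(78)=+, so +1.
Ram(429, 78) = {2, 3}; no ℚ_2-point on the conic.

[2, 3]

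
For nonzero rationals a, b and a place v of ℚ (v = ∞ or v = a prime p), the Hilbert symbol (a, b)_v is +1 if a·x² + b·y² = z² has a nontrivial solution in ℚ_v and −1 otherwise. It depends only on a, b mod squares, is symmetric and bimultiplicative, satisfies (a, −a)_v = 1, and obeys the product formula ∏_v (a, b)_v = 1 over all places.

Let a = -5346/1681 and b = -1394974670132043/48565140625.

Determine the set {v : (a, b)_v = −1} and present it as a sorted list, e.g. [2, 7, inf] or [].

(a, b) ≡ (-66, -61523) mod (ℚ^×)²; places V = {2, 3, 5, 7, 11, 13, 17, 41, 43, 47, ∞}.
(a,b)_3: α=5, u≡2; β=8, v≡1 (mod 3); (2|3)=-1, (1|3)=+1; sign (−1)^0·-1^8·+1^5 = +1.
(a,b)_13: α=0, u≡9; β=4, v≡8 (mod 13); (9|13)=+1, (8|13)=-1; sign (−1)^0·+1^4·-1^0 = +1.
(a,b)_5: α=0, u≡4; β=-6, v≡3 (mod 5); (4|5)=+1, (3|5)=-1; sign (−1)^0·+1^-6·-1^0 = +1.
(a,b)_43: α=0, u≡18; β=-2, v≡9 (mod 43); (18|43)=-1, (9|43)=+1; sign (−1)^0·-1^-2·+1^0 = +1.
(a,b)_47: α=0, u≡16; β=1, v≡14 (mod 47); (16|47)=+1, (14|47)=+1; sign (−1)^0·+1^1·+1^0 = +1.
(a,b)_2: α=1, β=0; u≡7, v≡5 (mod 8); ε(u)ε(v)=1·0, αω(v)=1·1, βω(u)=0·0; sum ≡ 1  ⇒  -1.
(a,b)_41: α=-2, u≡25; β=-2, v≡36 (mod 41); (25|41)=+1, (36|41)=+1; sign (−1)^0·+1^-2·+1^-2 = +1.
(a,b)_∞: sgn(-66)=−, sgn(-61523)=−, so -1.
(a,b)_11: α=1, u≡1; β=3, v≡7 (mod 11); (1|11)=+1, (7|11)=-1; sign (−1)^1·+1^3·-1^1 = +1.
(a,b)_17: α=0, u≡4; β=1, v≡4 (mod 17); (4|17)=+1, (4|17)=+1; sign (−1)^0·+1^1·+1^0 = +1.
(a,b)_7: α=0, u≡2; β=1, v≡5 (mod 7); (2|7)=+1, (5|7)=-1; sign (−1)^0·+1^1·-1^0 = +1.
(-66, -61523 / ℚ) ramifies at {2, ∞}: a division algebra.

[2, inf]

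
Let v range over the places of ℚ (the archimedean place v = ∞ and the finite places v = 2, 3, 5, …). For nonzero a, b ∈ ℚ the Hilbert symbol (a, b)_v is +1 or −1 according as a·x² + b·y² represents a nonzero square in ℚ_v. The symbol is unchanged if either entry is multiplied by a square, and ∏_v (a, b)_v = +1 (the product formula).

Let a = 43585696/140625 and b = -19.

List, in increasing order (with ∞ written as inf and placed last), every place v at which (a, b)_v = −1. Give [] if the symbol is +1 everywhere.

Mod squares: a ≡ 154, b ≡ -19. Check v ∈ {∞, 2, 3, 5, 7, 11, 19}.
v=∞: 154 > 0 and -19 < 0  ⇒  (a,b)_∞ = +1.
v=2: v_2(a)=5, v_2(b)=0; units ≡ 5, 5 (mod 8); ε·ε+αω+βω = 0·0+5·1+0·1 ≡ 1  ⇒  (a,b)_2 = -1.
v=7: a=7^3·(≡4), b=7^0·(≡2) mod 7; (4|7)=+1, (2|7)=+1; (−1)^{3·0·3}·(+1)^0·(+1)^3 = +1.
v=3: a=3^-2·(≡1), b=3^0·(≡2) mod 3; (1|3)=+1, (2|3)=-1; (−1)^{-2·0·1}·(+1)^0·(-1)^-2 = +1.
v=11: a=11^1·(≡4), b=11^0·(≡3) mod 11; (4|11)=+1, (3|11)=+1; (−1)^{1·0·5}·(+1)^0·(+1)^1 = +1.
v=5: a=5^-6·(≡4), b=5^0·(≡1) mod 5; (4|5)=+1, (1|5)=+1; (−1)^{-6·0·2}·(+1)^0·(+1)^-6 = +1.
v=19: a=19^2·(≡8), b=19^1·(≡18) mod 19; (8|19)=-1, (18|19)=-1; (−1)^{2·1·9}·(-1)^1·(-1)^2 = -1.
Ram(154, -19) = {2, 19}; no ℚ_2-point on the conic.

[2, 19]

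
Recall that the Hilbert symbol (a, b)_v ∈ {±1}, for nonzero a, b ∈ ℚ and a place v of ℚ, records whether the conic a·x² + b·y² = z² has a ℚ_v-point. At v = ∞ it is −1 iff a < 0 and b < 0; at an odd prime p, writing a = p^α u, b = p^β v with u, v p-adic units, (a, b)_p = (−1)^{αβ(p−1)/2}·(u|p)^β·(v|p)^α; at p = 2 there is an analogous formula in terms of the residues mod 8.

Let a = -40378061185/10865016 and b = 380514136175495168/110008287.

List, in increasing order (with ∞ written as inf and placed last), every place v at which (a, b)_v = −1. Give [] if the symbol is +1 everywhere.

Mod squares: a ≡ -17710, b ≡ 46. Check v ∈ {∞, 2, 3, 5, 7, 11, 19, 23}.
v=∞: -17710 < 0 and 46 > 0  ⇒  (a,b)_∞ = +1.
v=7: a=7^5·(≡1), b=7^4·(≡1) mod 7; (1|7)=+1, (1|7)=+1; (−1)^{5·4·3}·(+1)^4·(+1)^5 = +1.
v=3: a=3^-10·(≡2), b=3^-14·(≡1) mod 3; (2|3)=-1, (1|3)=+1; (−1)^{-10·-14·1}·(-1)^-14·(+1)^-10 = +1.
v=11: a=11^3·(≡7), b=11^8·(≡8) mod 11; (7|11)=-1, (8|11)=-1; (−1)^{3·8·5}·(-1)^8·(-1)^3 = -1.
v=19: a=19^2·(≡17), b=19^2·(≡2) mod 19; (17|19)=+1, (2|19)=-1; (−1)^{2·2·9}·(+1)^2·(-1)^2 = +1.
v=5: a=5^1·(≡3), b=5^0·(≡4) mod 5; (3|5)=-1, (4|5)=+1; (−1)^{1·0·2}·(-1)^0·(+1)^1 = +1.
v=2: v_2(a)=-3, v_2(b)=11; units ≡ 1, 7 (mod 8); ε·ε+αω+βω = 0·1+-3·0+11·0 ≡ 0  ⇒  (a,b)_2 = +1.
v=23: a=23^-1·(≡12), b=23^-1·(≡12) mod 23; (12|23)=+1, (12|23)=+1; (−1)^{-1·-1·11}·(+1)^-1·(+1)^-1 = -1.
(-17710, 46 / ℚ) ramifies at {11, 23}: a division algebra.

[11, 23]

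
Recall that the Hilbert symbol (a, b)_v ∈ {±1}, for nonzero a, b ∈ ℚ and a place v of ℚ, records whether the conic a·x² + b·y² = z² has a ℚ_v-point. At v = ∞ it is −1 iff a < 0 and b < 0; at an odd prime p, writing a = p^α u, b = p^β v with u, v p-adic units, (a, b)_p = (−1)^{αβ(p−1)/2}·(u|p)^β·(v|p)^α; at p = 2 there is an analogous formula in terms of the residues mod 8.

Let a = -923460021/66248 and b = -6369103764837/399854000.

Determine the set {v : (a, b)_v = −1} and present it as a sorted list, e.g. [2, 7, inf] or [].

Mod squares: a ≡ -58, b ≡ -57855. Check v ∈ {∞, 2, 3, 5, 7, 11, 13, 19, 29}.
v=3: a=3^6·(≡2), b=3^7·(≡2) mod 3; (2|3)=-1, (2|3)=-1; (−1)^{6·7·1}·(-1)^7·(-1)^6 = -1.
v=11: a=11^2·(≡7), b=11^4·(≡1) mod 11; (7|11)=-1, (1|11)=+1; (−1)^{2·4·5}·(-1)^4·(+1)^2 = +1.
v=2: v_2(a)=-3, v_2(b)=-4; units ≡ 3, 1 (mod 8); ε·ε+αω+βω = 1·0+-3·0+-4·1 ≡ 0  ⇒  (a,b)_2 = +1.
v=19: a=19^2·(≡3), b=19^3·(≡12) mod 19; (3|19)=-1, (12|19)=-1; (−1)^{2·3·9}·(-1)^3·(-1)^2 = -1.
v=∞: -58 < 0 and -57855 < 0  ⇒  (a,b)_∞ = -1.
v=13: a=13^-2·(≡5), b=13^-4·(≡8) mod 13; (5|13)=-1, (8|13)=-1; (−1)^{-2·-4·6}·(-1)^-4·(-1)^-2 = +1.
v=29: a=29^1·(≡17), b=29^1·(≡5) mod 29; (17|29)=-1, (5|29)=+1; (−1)^{1·1·14}·(-1)^1·(+1)^1 = -1.
v=5: a=5^0·(≡3), b=5^-3·(≡4) mod 5; (3|5)=-1, (4|5)=+1; (−1)^{0·-3·2}·(-1)^-3·(+1)^0 = -1.
v=7: a=7^-2·(≡6), b=7^-1·(≡1) mod 7; (6|7)=-1, (1|7)=+1; (−1)^{-2·-1·3}·(-1)^-1·(+1)^-2 = -1.
|Ram(-58, -57855)| = 6, even; anisotropic at {3, 5, 7, 19, 29, ∞}.

[3, 5, 7, 19, 29, inf]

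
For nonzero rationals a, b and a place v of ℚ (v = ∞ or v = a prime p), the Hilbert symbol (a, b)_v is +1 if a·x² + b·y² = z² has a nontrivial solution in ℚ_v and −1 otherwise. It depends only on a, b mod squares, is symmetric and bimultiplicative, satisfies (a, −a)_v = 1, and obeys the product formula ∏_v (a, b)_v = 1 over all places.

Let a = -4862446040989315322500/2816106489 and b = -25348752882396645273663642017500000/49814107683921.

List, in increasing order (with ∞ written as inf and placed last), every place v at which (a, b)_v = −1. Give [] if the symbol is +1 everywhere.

Mod squares: a ≡ -19129, b ≡ -9430. Check v ∈ {∞, 2, 3, 5, 7, 11, 17, 19, 23, 37, 41, 47}.
v=7: a=7^-4·(≡4), b=7^-6·(≡6) mod 7; (4|7)=+1, (6|7)=-1; (−1)^{-4·-6·3}·(+1)^-6·(-1)^-4 = +1.
v=5: a=5^4·(≡1), b=5^7·(≡1) mod 5; (1|5)=+1, (1|5)=+1; (−1)^{4·7·2}·(+1)^7·(+1)^4 = +1.
v=17: a=17^4·(≡13), b=17^6·(≡3) mod 17; (13|17)=+1, (3|17)=-1; (−1)^{4·6·8}·(+1)^6·(-1)^4 = +1.
v=41: a=41^2·(≡36), b=41^3·(≡31) mod 41; (36|41)=+1, (31|41)=+1; (−1)^{2·3·20}·(+1)^3·(+1)^2 = +1.
v=37: a=37^3·(≡9), b=37^4·(≡8) mod 37; (9|37)=+1, (8|37)=-1; (−1)^{3·4·18}·(+1)^4·(-1)^3 = -1.
v=23: a=23^2·(≡7), b=23^3·(≡3) mod 23; (7|23)=-1, (3|23)=+1; (−1)^{2·3·11}·(-1)^3·(+1)^2 = -1.
v=19: a=19^-4·(≡5), b=19^-6·(≡15) mod 19; (5|19)=+1, (15|19)=-1; (−1)^{-4·-6·9}·(+1)^-6·(-1)^-4 = +1.
v=∞: -19129 < 0 and -9430 < 0  ⇒  (a,b)_∞ = -1.
v=3: a=3^-2·(≡2), b=3^-2·(≡2) mod 3; (2|3)=-1, (2|3)=-1; (−1)^{-2·-2·1}·(-1)^-2·(-1)^-2 = +1.
v=47: a=47^1·(≡32), b=47^2·(≡25) mod 47; (32|47)=+1, (25|47)=+1; (−1)^{1·2·23}·(+1)^2·(+1)^1 = +1.
v=11: a=11^1·(≡8), b=11^2·(≡6) mod 11; (8|11)=-1, (6|11)=-1; (−1)^{1·2·5}·(-1)^2·(-1)^1 = -1.
v=2: v_2(a)=2, v_2(b)=5; units ≡ 7, 5 (mod 8); ε·ε+αω+βω = 1·0+2·1+5·0 ≡ 0  ⇒  (a,b)_2 = +1.
|Ram(-19129, -9430)| = 4, even; anisotropic at {11, 23, 37, ∞}.

[11, 23, 37, inf]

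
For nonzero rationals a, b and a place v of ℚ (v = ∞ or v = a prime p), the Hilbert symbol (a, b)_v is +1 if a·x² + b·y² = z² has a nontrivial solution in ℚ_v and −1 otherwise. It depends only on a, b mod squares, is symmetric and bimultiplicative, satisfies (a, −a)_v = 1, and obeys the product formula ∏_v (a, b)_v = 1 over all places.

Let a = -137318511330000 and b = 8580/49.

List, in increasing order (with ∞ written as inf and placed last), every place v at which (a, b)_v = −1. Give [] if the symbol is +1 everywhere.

[5, 7, 13, 17]

(a, b) ≡ (-74613, 2145) mod (ℚ^×)²; places V = {2, 3, 5, 7, 11, 13, 17, 19, ∞}.
(a,b)_3: α=3, u≡2; β=1, v≡1 (mod 3); (2|3)=-1, (1|3)=+1; sign (−1)^1·-1^1·+1^3 = +1.
(a,b)_2: α=4, β=2; u≡3, v≡1 (mod 8); ε(u)ε(v)=1·0, αω(v)=4·0, βω(u)=2·1; sum ≡ 0  ⇒  +1.
(a,b)_19: α=1, u≡5; β=0, v≡1 (mod 19); (5|19)=+1, (1|19)=+1; sign (−1)^0·+1^0·+1^1 = +1.
(a,b)_17: α=1, u≡12; β=0, v≡11 (mod 17); (12|17)=-1, (11|17)=-1; sign (−1)^0·-1^0·-1^1 = -1.
(a,b)_5: α=4, u≡2; β=1, v≡4 (mod 5); (2|5)=-1, (4|5)=+1; sign (−1)^0·-1^1·+1^4 = -1.
(a,b)_7: α=1, u≡4; β=-2, v≡5 (mod 7); (4|7)=+1, (5|7)=-1; sign (−1)^0·+1^-2·-1^1 = -1.
(a,b)_11: α=3, u≡1; β=1, v≡2 (mod 11); (1|11)=+1, (2|11)=-1; sign (−1)^1·+1^1·-1^3 = +1.
(a,b)_∞: sgn(-74613)=−, sgn(2145)=+, so +1.
(a,b)_13: α=2, u≡2; β=1, v≡1 (mod 13); (2|13)=-1, (1|13)=+1; sign (−1)^0·-1^1·+1^2 = -1.
Ram(-74613, 2145) = {5, 7, 13, 17}; no ℚ_5-point on the conic.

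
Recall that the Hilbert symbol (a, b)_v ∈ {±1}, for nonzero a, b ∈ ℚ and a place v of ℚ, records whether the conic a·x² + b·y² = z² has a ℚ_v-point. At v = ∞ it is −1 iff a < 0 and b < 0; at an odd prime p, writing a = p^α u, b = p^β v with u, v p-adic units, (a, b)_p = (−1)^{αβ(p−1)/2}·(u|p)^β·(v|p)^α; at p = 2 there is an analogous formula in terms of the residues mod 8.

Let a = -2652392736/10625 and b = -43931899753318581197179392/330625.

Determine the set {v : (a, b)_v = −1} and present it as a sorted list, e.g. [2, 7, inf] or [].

Mod squares: a ≡ -6390402, b ≡ -45322. Check v ∈ {∞, 2, 3, 5, 7, 17, 23, 29, 31, 43, 47}.
v=7: a=7^2·(≡3), b=7^2·(≡5) mod 7; (3|7)=-1, (5|7)=-1; (−1)^{2·2·3}·(-1)^2·(-1)^2 = +1.
v=23: a=23^0·(≡7), b=23^-2·(≡7) mod 23; (7|23)=-1, (7|23)=-1; (−1)^{0·-2·11}·(-1)^-2·(-1)^0 = +1.
v=29: a=29^0·(≡4), b=29^2·(≡9) mod 29; (4|29)=+1, (9|29)=+1; (−1)^{0·2·14}·(+1)^2·(+1)^0 = +1.
v=5: a=5^-4·(≡2), b=5^-4·(≡2) mod 5; (2|5)=-1, (2|5)=-1; (−1)^{-4·-4·2}·(-1)^-4·(-1)^-4 = +1.
v=2: v_2(a)=5, v_2(b)=9; units ≡ 7, 3 (mod 8); ε·ε+αω+βω = 1·1+5·1+9·0 ≡ 0  ⇒  (a,b)_2 = +1.
v=∞: -6390402 < 0 and -45322 < 0  ⇒  (a,b)_∞ = -1.
v=47: a=47^1·(≡31), b=47^2·(≡15) mod 47; (31|47)=-1, (15|47)=-1; (−1)^{1·2·23}·(-1)^2·(-1)^1 = -1.
v=43: a=43^1·(≡30), b=43^3·(≡16) mod 43; (30|43)=-1, (16|43)=+1; (−1)^{1·3·21}·(-1)^3·(+1)^1 = +1.
v=31: a=31^1·(≡8), b=31^3·(≡6) mod 31; (8|31)=+1, (6|31)=-1; (−1)^{1·3·15}·(+1)^3·(-1)^1 = +1.
v=17: a=17^-1·(≡9), b=17^3·(≡3) mod 17; (9|17)=+1, (3|17)=-1; (−1)^{-1·3·8}·(+1)^3·(-1)^-1 = -1.
v=3: a=3^3·(≡1), b=3^4·(≡2) mod 3; (1|3)=+1, (2|3)=-1; (−1)^{3·4·1}·(+1)^4·(-1)^3 = -1.
Ram(-6390402, -45322) = {3, 17, 47, ∞}; no ℚ_3-point on the conic.

[3, 17, 47, inf]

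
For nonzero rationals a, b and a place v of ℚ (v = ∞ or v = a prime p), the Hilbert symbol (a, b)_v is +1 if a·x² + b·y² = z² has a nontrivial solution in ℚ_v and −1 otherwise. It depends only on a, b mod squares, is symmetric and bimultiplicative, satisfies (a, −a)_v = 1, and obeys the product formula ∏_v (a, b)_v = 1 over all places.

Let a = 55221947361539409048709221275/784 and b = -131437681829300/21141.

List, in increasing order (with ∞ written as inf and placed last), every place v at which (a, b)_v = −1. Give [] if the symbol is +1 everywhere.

(a, b) ≡ (62651, -148393) mod (ℚ^×)²; places V = {2, 3, 5, 7, 11, 17, 29, 31, 43, 47, ∞}.
(a,b)_5: α=2, u≡4; β=2, v≡3 (mod 5); (4|5)=+1, (3|5)=-1; sign (−1)^0·+1^2·-1^2 = +1.
(a,b)_11: α=4, u≡8; β=2, v≡6 (mod 11); (8|11)=-1, (6|11)=-1; sign (−1)^0·-1^2·-1^4 = +1.
(a,b)_7: α=-2, u≡2; β=1, v≡2 (mod 7); (2|7)=+1, (2|7)=+1; sign (−1)^0·+1^1·+1^-2 = +1.
(a,b)_3: α=0, u≡2; β=-6, v≡2 (mod 3); (2|3)=-1, (2|3)=-1; sign (−1)^0·-1^-6·-1^0 = +1.
(a,b)_29: α=0, u≡3; β=-1, v≡9 (mod 29); (3|29)=-1, (9|29)=+1; sign (−1)^0·-1^-1·+1^0 = -1.
(a,b)_∞: sgn(62651)=+, sgn(-148393)=−, so +1.
(a,b)_17: α=2, u≡6; β=1, v≡1 (mod 17); (6|17)=-1, (1|17)=+1; sign (−1)^0·-1^1·+1^2 = -1.
(a,b)_47: α=5, u≡16; β=2, v≡35 (mod 47); (16|47)=+1, (35|47)=-1; sign (−1)^0·+1^2·-1^5 = -1.
(a,b)_31: α=5, u≡15; β=2, v≡5 (mod 31); (15|31)=-1, (5|31)=+1; sign (−1)^0·-1^2·+1^5 = +1.
(a,b)_2: α=-4, β=2; u≡3, v≡7 (mod 8); ε(u)ε(v)=1·1, αω(v)=-4·0, βω(u)=2·1; sum ≡ 1  ⇒  -1.
(a,b)_43: α=3, u≡38; β=1, v≡32 (mod 43); (38|43)=+1, (32|43)=-1; sign (−1)^1·+1^1·-1^3 = +1.
|Ram(62651, -148393)| = 4, even; anisotropic at {2, 17, 29, 47}.

[2, 17, 29, 47]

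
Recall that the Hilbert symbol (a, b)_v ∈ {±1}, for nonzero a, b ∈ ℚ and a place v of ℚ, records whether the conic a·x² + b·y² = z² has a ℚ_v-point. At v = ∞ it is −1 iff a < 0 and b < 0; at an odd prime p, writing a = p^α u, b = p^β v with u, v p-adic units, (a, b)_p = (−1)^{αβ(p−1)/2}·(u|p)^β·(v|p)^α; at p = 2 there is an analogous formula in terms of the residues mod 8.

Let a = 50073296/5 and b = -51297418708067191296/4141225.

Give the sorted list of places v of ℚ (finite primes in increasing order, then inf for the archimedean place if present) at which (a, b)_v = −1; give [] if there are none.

[7, 17]

(a, b) ≡ (1105, -714) mod (ℚ^×)²; places V = {2, 3, 5, 7, 11, 13, 17, 37, ∞}.
(a,b)_13: α=1, u≡7; β=4, v≡1 (mod 13); (7|13)=-1, (1|13)=+1; sign (−1)^0·-1^4·+1^1 = +1.
(a,b)_11: α=0, u≡4; β=-2, v≡3 (mod 11); (4|11)=+1, (3|11)=+1; sign (−1)^0·+1^-2·+1^0 = +1.
(a,b)_37: α=0, u≡32; β=-2, v≡28 (mod 37); (32|37)=-1, (28|37)=+1; sign (−1)^0·-1^-2·+1^0 = +1.
(a,b)_3: α=0, u≡1; β=1, v≡2 (mod 3); (1|3)=+1, (2|3)=-1; sign (−1)^0·+1^1·-1^0 = +1.
(a,b)_∞: sgn(1105)=+, sgn(-714)=−, so +1.
(a,b)_17: α=3, u≡12; β=5, v≡8 (mod 17); (12|17)=-1, (8|17)=+1; sign (−1)^0·-1^5·+1^3 = -1.
(a,b)_7: α=2, u≡6; β=7, v≡5 (mod 7); (6|7)=-1, (5|7)=-1; sign (−1)^0·-1^7·-1^2 = -1.
(a,b)_5: α=-1, u≡1; β=-2, v≡1 (mod 5); (1|5)=+1, (1|5)=+1; sign (−1)^0·+1^-2·+1^-1 = +1.
(a,b)_2: α=4, β=9; u≡1, v≡3 (mod 8); ε(u)ε(v)=0·1, αω(v)=4·1, βω(u)=9·0; sum ≡ 0  ⇒  +1.
(1105, -714 / ℚ) ramifies at {7, 17}: a division algebra.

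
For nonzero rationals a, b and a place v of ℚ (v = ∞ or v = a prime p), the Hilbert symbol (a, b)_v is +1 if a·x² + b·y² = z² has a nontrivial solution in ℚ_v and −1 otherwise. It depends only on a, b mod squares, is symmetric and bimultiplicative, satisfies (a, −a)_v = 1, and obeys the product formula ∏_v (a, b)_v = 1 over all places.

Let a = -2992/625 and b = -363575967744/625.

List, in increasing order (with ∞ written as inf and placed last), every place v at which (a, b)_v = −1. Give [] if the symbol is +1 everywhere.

[3, 11, 31, inf]

(a, b) ≡ (-187, -45849) mod (ℚ^×)²; places V = {2, 3, 5, 11, 17, 29, 31, ∞}.
(a,b)_11: α=1, u≡4; β=2, v≡10 (mod 11); (4|11)=+1, (10|11)=-1; sign (−1)^0·+1^2·-1^1 = -1.
(a,b)_5: α=-4, u≡3; β=-4, v≡1 (mod 5); (3|5)=-1, (1|5)=+1; sign (−1)^0·-1^-4·+1^-4 = +1.
(a,b)_31: α=0, u≡3; β=1, v≡14 (mod 31); (3|31)=-1, (14|31)=+1; sign (−1)^0·-1^1·+1^0 = -1.
(a,b)_3: α=0, u≡2; β=1, v≡2 (mod 3); (2|3)=-1, (2|3)=-1; sign (−1)^0·-1^1·-1^0 = -1.
(a,b)_29: α=0, u≡16; β=1, v≡26 (mod 29); (16|29)=+1, (26|29)=-1; sign (−1)^0·+1^1·-1^0 = +1.
(a,b)_2: α=4, β=16; u≡5, v≡7 (mod 8); ε(u)ε(v)=0·1, αω(v)=4·0, βω(u)=16·1; sum ≡ 0  ⇒  +1.
(a,b)_17: α=1, u≡10; β=1, v≡14 (mod 17); (10|17)=-1, (14|17)=-1; sign (−1)^0·-1^1·-1^1 = +1.
(a,b)_∞: sgn(-187)=−, sgn(-45849)=−, so -1.
|Ram(-187, -45849)| = 4, even; anisotropic at {3, 11, 31, ∞}.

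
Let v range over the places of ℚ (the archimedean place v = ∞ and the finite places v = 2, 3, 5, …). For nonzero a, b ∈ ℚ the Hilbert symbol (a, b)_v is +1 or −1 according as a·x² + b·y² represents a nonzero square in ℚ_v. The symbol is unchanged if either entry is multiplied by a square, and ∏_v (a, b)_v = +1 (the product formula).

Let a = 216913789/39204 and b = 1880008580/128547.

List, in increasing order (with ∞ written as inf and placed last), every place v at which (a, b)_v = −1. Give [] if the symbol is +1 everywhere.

[17, 31, 47, 53]

(a, b) ≡ (77221, 13515) mod (ℚ^×)²; places V = {2, 3, 5, 11, 17, 19, 23, 31, 47, 53, ∞}.
(a,b)_23: α=0, u≡14; β=-2, v≡15 (mod 23); (14|23)=-1, (15|23)=-1; sign (−1)^0·-1^-2·-1^0 = +1.
(a,b)_11: α=-2, u≡3; β=0, v≡10 (mod 11); (3|11)=+1, (10|11)=-1; sign (−1)^0·+1^0·-1^-2 = +1.
(a,b)_5: α=0, u≡1; β=1, v≡3 (mod 5); (1|5)=+1, (3|5)=-1; sign (−1)^0·+1^1·-1^0 = +1.
(a,b)_19: α=0, u≡6; β=2, v≡9 (mod 19); (6|19)=+1, (9|19)=+1; sign (−1)^0·+1^2·+1^0 = +1.
(a,b)_3: α=-4, u≡1; β=-5, v≡2 (mod 3); (1|3)=+1, (2|3)=-1; sign (−1)^0·+1^-5·-1^-4 = +1.
(a,b)_2: α=-2, β=2; u≡5, v≡3 (mod 8); ε(u)ε(v)=0·1, αω(v)=-2·1, βω(u)=2·1; sum ≡ 0  ⇒  +1.
(a,b)_47: α=1, u≡35; β=0, v≡13 (mod 47); (35|47)=-1, (13|47)=-1; sign (−1)^0·-1^0·-1^1 = -1.
(a,b)_∞: sgn(77221)=+, sgn(13515)=+, so +1.
(a,b)_31: α=1, u≡12; β=0, v≡6 (mod 31); (12|31)=-1, (6|31)=-1; sign (−1)^0·-1^0·-1^1 = -1.
(a,b)_53: α=3, u≡5; β=1, v≡25 (mod 53); (5|53)=-1, (25|53)=+1; sign (−1)^0·-1^1·+1^3 = -1.
(a,b)_17: α=0, u≡14; β=3, v≡16 (mod 17); (14|17)=-1, (16|17)=+1; sign (−1)^0·-1^3·+1^0 = -1.
|Ram(77221, 13515)| = 4, even; anisotropic at {17, 31, 47, 53}.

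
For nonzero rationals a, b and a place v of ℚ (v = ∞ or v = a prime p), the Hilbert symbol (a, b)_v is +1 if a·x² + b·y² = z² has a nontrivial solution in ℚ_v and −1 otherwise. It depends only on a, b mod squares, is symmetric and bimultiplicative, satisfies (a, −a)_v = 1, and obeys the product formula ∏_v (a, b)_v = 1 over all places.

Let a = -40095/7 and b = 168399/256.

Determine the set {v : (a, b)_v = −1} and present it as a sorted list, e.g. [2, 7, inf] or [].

(a, b) ≡ (-385, 231) mod (ℚ^×)²; places V = {2, 3, 5, 7, 11, ∞}.
(a,b)_2: α=0, β=-8; u≡7, v≡7 (mod 8); ε(u)ε(v)=1·1, αω(v)=0·0, βω(u)=-8·0; sum ≡ 1  ⇒  -1.
(a,b)_3: α=6, u≡2; β=7, v≡2 (mod 3); (2|3)=-1, (2|3)=-1; sign (−1)^0·-1^7·-1^6 = -1.
(a,b)_∞: sgn(-385)=−, sgn(231)=+, so +1.
(a,b)_5: α=1, u≡3; β=0, v≡4 (mod 5); (3|5)=-1, (4|5)=+1; sign (−1)^0·-1^0·+1^1 = +1.
(a,b)_11: α=1, u≡1; β=1, v≡10 (mod 11); (1|11)=+1, (10|11)=-1; sign (−1)^1·+1^1·-1^1 = +1.
(a,b)_7: α=-1, u≡1; β=1, v≡3 (mod 7); (1|7)=+1, (3|7)=-1; sign (−1)^1·+1^1·-1^-1 = +1.
|Ram(-385, 231)| = 2, even; anisotropic at {2, 3}.

[2, 3]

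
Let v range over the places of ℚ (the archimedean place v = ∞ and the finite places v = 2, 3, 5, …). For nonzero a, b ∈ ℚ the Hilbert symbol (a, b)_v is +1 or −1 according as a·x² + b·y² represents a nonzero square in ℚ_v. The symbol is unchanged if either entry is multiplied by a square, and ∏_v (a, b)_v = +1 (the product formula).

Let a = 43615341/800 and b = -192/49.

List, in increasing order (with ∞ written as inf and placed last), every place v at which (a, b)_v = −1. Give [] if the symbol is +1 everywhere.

Mod squares: a ≡ 2442, b ≡ -3. Check v ∈ {∞, 2, 3, 5, 7, 11, 37}.
v=11: a=11^1·(≡6), b=11^0·(≡10) mod 11; (6|11)=-1, (10|11)=-1; (−1)^{1·0·5}·(-1)^0·(-1)^1 = -1.
v=2: v_2(a)=-5, v_2(b)=6; units ≡ 5, 5 (mod 8); ε·ε+αω+βω = 0·0+-5·1+6·1 ≡ 1  ⇒  (a,b)_2 = -1.
v=7: a=7^2·(≡5), b=7^-2·(≡4) mod 7; (5|7)=-1, (4|7)=+1; (−1)^{2·-2·3}·(-1)^-2·(+1)^2 = +1.
v=3: a=3^7·(≡1), b=3^1·(≡2) mod 3; (1|3)=+1, (2|3)=-1; (−1)^{7·1·1}·(+1)^1·(-1)^7 = +1.
v=∞: 2442 > 0 and -3 < 0  ⇒  (a,b)_∞ = +1.
v=37: a=37^1·(≡31), b=37^0·(≡21) mod 37; (31|37)=-1, (21|37)=+1; (−1)^{1·0·18}·(-1)^0·(+1)^1 = +1.
v=5: a=5^-2·(≡3), b=5^0·(≡2) mod 5; (3|5)=-1, (2|5)=-1; (−1)^{-2·0·2}·(-1)^0·(-1)^-2 = +1.
(2442, -3 / ℚ) ramifies at {2, 11}: a division algebra.

[2, 11]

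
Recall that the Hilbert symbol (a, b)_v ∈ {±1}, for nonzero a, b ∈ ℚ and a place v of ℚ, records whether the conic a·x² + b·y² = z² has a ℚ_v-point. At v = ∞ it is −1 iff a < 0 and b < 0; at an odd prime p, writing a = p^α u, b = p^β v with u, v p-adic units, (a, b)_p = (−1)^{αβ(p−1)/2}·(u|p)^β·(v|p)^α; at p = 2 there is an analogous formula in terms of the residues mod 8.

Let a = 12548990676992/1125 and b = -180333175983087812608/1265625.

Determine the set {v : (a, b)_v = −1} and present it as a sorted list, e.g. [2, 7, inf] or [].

(a, b) ≡ (150535, -493) mod (ℚ^×)²; places V = {2, 3, 5, 7, 11, 17, 23, 29, ∞}.
(a,b)_17: α=1, u≡1; β=1, v≡14 (mod 17); (1|17)=+1, (14|17)=-1; sign (−1)^0·+1^1·-1^1 = -1.
(a,b)_11: α=3, u≡5; β=2, v≡2 (mod 11); (5|11)=+1, (2|11)=-1; sign (−1)^0·+1^2·-1^3 = -1.
(a,b)_29: α=2, u≡24; β=3, v≡15 (mod 29); (24|29)=+1, (15|29)=-1; sign (−1)^0·+1^3·-1^2 = +1.
(a,b)_2: α=12, β=18; u≡7, v≡3 (mod 8); ε(u)ε(v)=1·1, αω(v)=12·1, βω(u)=18·0; sum ≡ 1  ⇒  -1.
(a,b)_3: α=-2, u≡1; β=-4, v≡2 (mod 3); (1|3)=+1, (2|3)=-1; sign (−1)^0·+1^-4·-1^-2 = +1.
(a,b)_7: α=1, u≡4; β=2, v≡4 (mod 7); (4|7)=+1, (4|7)=+1; sign (−1)^0·+1^2·+1^1 = +1.
(a,b)_23: α=1, u≡18; β=4, v≡8 (mod 23); (18|23)=+1, (8|23)=+1; sign (−1)^0·+1^4·+1^1 = +1.
(a,b)_5: α=-3, u≡3; β=-6, v≡2 (mod 5); (3|5)=-1, (2|5)=-1; sign (−1)^0·-1^-6·-1^-3 = -1.
(a,b)_∞: sgn(150535)=+, sgn(-493)=−, so +1.
|Ram(150535, -493)| = 4, even; anisotropic at {2, 5, 11, 17}.

[2, 5, 11, 17]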